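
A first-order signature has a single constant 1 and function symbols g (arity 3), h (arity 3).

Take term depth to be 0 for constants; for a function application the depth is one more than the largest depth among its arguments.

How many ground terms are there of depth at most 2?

55

If N_k denotes the number of depth-≤k ground terms, the 1 constant gives N_0 = 1, and each function symbol of arity r contributes N_{k-1}^r new terms at level k: N_k = 1 + N_{k-1}^3 + N_{k-1}^3.
N_0 = 1
N_1 = 1 + 1^3 + 1^3 = 3
N_2 = 1 + 3^3 + 3^3 = 55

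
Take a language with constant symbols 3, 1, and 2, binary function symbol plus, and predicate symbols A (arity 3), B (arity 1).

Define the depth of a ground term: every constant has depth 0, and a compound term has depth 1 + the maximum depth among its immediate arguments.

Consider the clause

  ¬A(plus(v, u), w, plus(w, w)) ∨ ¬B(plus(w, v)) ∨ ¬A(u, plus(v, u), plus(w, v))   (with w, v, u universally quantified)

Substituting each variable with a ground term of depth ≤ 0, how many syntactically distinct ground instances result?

Ground terms of depth ≤ 0:
  Write N_k for the number of ground terms of depth ≤ k. A term of depth ≤ k is either a constant or a function symbol applied to arguments of depth ≤ k−1, so N_k = 3 + N_{k-1}^2.
  N_0 = 3
  Explicitly: 3, 1, 2.
So there are 3 ground terms available for substitution.
The clause has 3 distinct variables (w, v, u), each appearing in the body. In the free term algebra distinct substitutions yield syntactically distinct ground instances.
Number of ground instances = 3^3 = 27.

27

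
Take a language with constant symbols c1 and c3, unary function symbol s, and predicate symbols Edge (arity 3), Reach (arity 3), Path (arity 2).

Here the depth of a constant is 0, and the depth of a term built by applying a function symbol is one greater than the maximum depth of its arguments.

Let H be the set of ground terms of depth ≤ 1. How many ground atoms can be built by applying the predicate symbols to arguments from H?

First count ground terms of depth ≤ 1.
Count level by level. With function symbols s/1, the terms of depth ≤ k are the 2 constants together with each function applied to depth-≤(k−1) tuples, so N_k = 2 + N_{k-1}.
N_0 = 2
N_1 = 2 + 2 = 4
Explicitly: c1, c3, s(c1), s(c3).
So |H| = 4.
Ground atoms are formed by filling each argument slot of a predicate with a term from H, so an r-ary predicate gives |H|^r atoms:
  Edge: 4^3 = 64;  Reach: 4^3 = 64;  Path: 4^2 = 16
Total ground atoms: 64 + 64 + 16 = 144.

144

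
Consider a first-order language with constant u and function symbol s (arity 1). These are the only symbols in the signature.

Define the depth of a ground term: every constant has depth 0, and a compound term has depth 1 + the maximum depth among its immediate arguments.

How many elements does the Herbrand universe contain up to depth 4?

5

If N_k denotes the number of depth-≤k ground terms, the 1 constant gives N_0 = 1, and each function symbol of arity r contributes N_{k-1}^r new terms at level k: N_k = 1 + N_{k-1}.
N_0 = 1
N_1 = 1 + 1 = 2
N_2 = 1 + 2 = 3
N_3 = 1 + 3 = 4
N_4 = 1 + 4 = 5
Explicitly: u, s(u), s(s(u)), s(s(s(u))), s(s(s(s(u)))).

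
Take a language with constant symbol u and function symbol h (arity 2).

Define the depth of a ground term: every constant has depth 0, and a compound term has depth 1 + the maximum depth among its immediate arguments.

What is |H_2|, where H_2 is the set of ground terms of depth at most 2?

5

Write N_k for the number of ground terms of depth ≤ k. A term of depth ≤ k is either a constant or a function symbol applied to arguments of depth ≤ k−1, so N_k = 1 + N_{k-1}^2.
N_0 = 1
N_1 = 1 + 1^2 = 2
N_2 = 1 + 2^2 = 5
Explicitly: u, h(u, u), h(u, h(u, u)), h(h(u, u), u), h(h(u, u), h(u, u)).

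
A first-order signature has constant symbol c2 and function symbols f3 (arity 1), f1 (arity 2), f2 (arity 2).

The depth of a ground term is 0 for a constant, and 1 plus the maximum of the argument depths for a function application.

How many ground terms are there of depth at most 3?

If N_k denotes the number of depth-≤k ground terms, the 1 constant gives N_0 = 1, and each function symbol of arity r contributes N_{k-1}^r new terms at level k: N_k = 1 + N_{k-1} + N_{k-1}^2 + N_{k-1}^2.
N_0 = 1
N_1 = 1 + 1 + 1^2 + 1^2 = 4
N_2 = 1 + 4 + 4^2 + 4^2 = 37
N_3 = 1 + 37 + 37^2 + 37^2 = 2776

2776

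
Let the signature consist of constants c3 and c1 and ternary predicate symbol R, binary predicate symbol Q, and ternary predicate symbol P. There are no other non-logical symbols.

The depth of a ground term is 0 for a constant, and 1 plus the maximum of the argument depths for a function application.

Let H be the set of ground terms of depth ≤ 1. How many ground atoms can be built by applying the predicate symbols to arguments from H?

20

First count ground terms of depth ≤ 1.
With no function symbols every ground term is a constant, so there are exactly 2 ground terms at every depth bound.
N_0 = 2
N_1 = 2
So |H| = 2.
For each predicate symbol, the number of ground atoms is |H| raised to its arity; summing:
  R: 2^3 = 8;  Q: 2^2 = 4;  P: 2^3 = 8
Total ground atoms: 8 + 4 + 8 = 20.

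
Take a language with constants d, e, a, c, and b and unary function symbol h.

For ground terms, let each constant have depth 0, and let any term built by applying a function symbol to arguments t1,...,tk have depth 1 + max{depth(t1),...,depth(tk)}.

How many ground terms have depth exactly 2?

5

Write N_k for the number of ground terms of depth ≤ k. A term of depth ≤ k is either a constant or a function symbol applied to arguments of depth ≤ k−1, so N_k = 5 + N_{k-1}.
N_0 = 5
N_1 = 5 + 5 = 10
N_2 = 5 + 10 = 15
Terms of depth exactly 2: N_2 − N_1 = 15 − 10 = 5.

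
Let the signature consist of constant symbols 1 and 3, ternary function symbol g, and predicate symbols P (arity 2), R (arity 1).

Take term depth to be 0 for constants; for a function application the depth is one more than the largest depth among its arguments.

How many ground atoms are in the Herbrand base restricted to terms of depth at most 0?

First count ground terms of depth ≤ 0.
Let N_k count ground terms of depth at most k. Each non-constant term of depth ≤ k is some function symbol applied to depth-≤(k−1) arguments, giving N_k = 2 + N_{k-1}^3.
N_0 = 2
Explicitly: 1, 3.
So |H| = 2.
For each predicate symbol, the number of ground atoms is |H| raised to its arity; summing:
  P: 2^2 = 4;  R: 2
Total ground atoms: 4 + 2 = 6.

6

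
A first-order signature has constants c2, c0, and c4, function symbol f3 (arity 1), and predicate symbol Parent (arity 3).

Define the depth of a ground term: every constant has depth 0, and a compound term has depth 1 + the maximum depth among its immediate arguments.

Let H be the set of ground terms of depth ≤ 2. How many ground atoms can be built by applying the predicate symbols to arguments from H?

First count ground terms of depth ≤ 2.
Write N_k for the number of ground terms of depth ≤ k. A term of depth ≤ k is either a constant or a function symbol applied to arguments of depth ≤ k−1, so N_k = 3 + N_{k-1}.
N_0 = 3
N_1 = 3 + 3 = 6
N_2 = 3 + 6 = 9
So |H| = 9.
For each predicate symbol, the number of ground atoms is |H| raised to its arity; summing:
  Parent: 9^3 = 729
Total ground atoms: 729.

729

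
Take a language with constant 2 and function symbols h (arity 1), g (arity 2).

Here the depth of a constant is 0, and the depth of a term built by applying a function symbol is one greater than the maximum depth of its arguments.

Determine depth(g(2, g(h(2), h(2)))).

depth(h(2)) = 1 + depth(2) = 1 + 0 = 1
depth(g(h(2), h(2))) = 1 + max(1, 1) = 2
depth(g(2, g(h(2), h(2)))) = 1 + max(0, 2) = 3

3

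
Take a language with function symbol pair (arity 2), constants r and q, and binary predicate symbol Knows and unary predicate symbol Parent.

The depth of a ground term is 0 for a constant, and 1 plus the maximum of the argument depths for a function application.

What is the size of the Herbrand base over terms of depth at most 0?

First count ground terms of depth ≤ 0.
Let N_k = |{terms of depth ≤ k}|. Then N_0 = 2 and N_k = 2 + N_{k-1}^2 for k ≥ 1 (one summand per function symbol, arity giving the exponent).
N_0 = 2
Explicitly: r, q.
So |H| = 2.
Each predicate of arity r yields |H|^r ground atoms (one per choice of an r-tuple from H):
  Knows: 2^2 = 4;  Parent: 2
Total ground atoms: 4 + 2 = 6.

6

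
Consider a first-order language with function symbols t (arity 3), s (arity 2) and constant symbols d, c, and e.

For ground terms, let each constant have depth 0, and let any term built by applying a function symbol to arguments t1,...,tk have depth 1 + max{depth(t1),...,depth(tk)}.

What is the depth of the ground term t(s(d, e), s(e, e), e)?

depth(s(d, e)) = 1 + max(0, 0) = 1
depth(s(e, e)) = 1 + max(0, 0) = 1
depth(t(s(d, e), s(e, e), e)) = 1 + max(1, 1, 0) = 2

2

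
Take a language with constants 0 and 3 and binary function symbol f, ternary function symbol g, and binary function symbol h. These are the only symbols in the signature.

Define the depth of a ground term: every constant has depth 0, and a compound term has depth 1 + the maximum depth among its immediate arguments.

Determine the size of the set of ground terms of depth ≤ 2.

6482

Let N_k count ground terms of depth at most k. Each non-constant term of depth ≤ k is some function symbol applied to depth-≤(k−1) arguments, giving N_k = 2 + N_{k-1}^2 + N_{k-1}^3 + N_{k-1}^2.
N_0 = 2
N_1 = 2 + 2^2 + 2^3 + 2^2 = 18
N_2 = 2 + 18^2 + 18^3 + 18^2 = 6482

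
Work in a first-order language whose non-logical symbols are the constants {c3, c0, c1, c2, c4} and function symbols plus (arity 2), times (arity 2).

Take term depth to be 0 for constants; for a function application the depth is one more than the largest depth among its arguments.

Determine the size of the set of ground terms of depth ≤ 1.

55

Count level by level. With function symbols plus/2, times/2, the terms of depth ≤ k are the 5 constants together with each function applied to depth-≤(k−1) tuples, so N_k = 5 + N_{k-1}^2 + N_{k-1}^2.
N_0 = 5
N_1 = 5 + 5^2 + 5^2 = 55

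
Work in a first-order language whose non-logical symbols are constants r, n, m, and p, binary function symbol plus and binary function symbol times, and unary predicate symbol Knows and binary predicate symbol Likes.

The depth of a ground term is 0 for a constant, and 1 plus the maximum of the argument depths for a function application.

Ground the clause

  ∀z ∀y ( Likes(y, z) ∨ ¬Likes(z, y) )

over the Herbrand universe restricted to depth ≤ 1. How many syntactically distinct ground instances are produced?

1296

Ground terms of depth ≤ 1:
  If N_k denotes the number of depth-≤k ground terms, the 4 constants give N_0 = 4, and each function symbol of arity r contributes N_{k-1}^r new terms at level k: N_k = 4 + N_{k-1}^2 + N_{k-1}^2.
  N_0 = 4
  N_1 = 4 + 4^2 + 4^2 = 36
So there are 36 ground terms available for substitution.
The clause has 2 distinct variables (z, y), each appearing in the body. In the free term algebra distinct substitutions yield syntactically distinct ground instances.
Number of ground instances = 36^2 = 1296.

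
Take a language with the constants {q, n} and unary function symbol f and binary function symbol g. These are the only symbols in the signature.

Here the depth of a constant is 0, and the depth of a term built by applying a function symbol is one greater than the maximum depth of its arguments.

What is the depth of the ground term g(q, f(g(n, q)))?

depth(g(n, q)) = 1 + max(0, 0) = 1
depth(f(g(n, q))) = 1 + depth(g(n, q)) = 1 + 1 = 2
depth(g(q, f(g(n, q)))) = 1 + max(0, 2) = 3

3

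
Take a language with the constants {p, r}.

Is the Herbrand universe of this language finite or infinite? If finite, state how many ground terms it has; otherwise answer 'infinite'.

2

There are no function symbols, so every ground term is one of the 2 constants.
The Herbrand universe is {p, r}, which is finite with 2 elements.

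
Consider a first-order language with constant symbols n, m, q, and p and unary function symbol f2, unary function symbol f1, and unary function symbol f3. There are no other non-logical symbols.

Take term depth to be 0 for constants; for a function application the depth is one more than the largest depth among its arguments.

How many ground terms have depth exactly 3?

Let N_k count ground terms of depth at most k. Each non-constant term of depth ≤ k is some function symbol applied to depth-≤(k−1) arguments, giving N_k = 4 + N_{k-1} + N_{k-1} + N_{k-1}.
N_0 = 4
N_1 = 4 + 4 + 4 + 4 = 16
N_2 = 4 + 16 + 16 + 16 = 52
N_3 = 4 + 52 + 52 + 52 = 160
Terms of depth exactly 3: N_3 − N_2 = 160 − 52 = 108.

108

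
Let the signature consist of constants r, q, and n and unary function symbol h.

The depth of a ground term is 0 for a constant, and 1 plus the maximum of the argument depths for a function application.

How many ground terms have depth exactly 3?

If N_k denotes the number of depth-≤k ground terms, the 3 constants give N_0 = 3, and each function symbol of arity r contributes N_{k-1}^r new terms at level k: N_k = 3 + N_{k-1}.
N_0 = 3
N_1 = 3 + 3 = 6
N_2 = 3 + 6 = 9
N_3 = 3 + 9 = 12
Terms of depth exactly 3: N_3 − N_2 = 12 − 9 = 3.

3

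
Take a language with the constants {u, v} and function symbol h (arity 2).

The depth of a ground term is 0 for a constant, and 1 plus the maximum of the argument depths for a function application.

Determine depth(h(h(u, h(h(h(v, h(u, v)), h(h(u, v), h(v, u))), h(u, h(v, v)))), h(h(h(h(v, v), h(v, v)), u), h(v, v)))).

6

depth(h(u, v)) = 1 + max(0, 0) = 1
depth(h(v, h(u, v))) = 1 + max(0, 1) = 2
depth(h(v, u)) = 1 + max(0, 0) = 1
depth(h(h(u, v), h(v, u))) = 1 + max(1, 1) = 2
depth(h(h(v, h(u, v)), h(h(u, v), h(v, u)))) = 1 + max(2, 2) = 3
depth(h(v, v)) = 1 + max(0, 0) = 1
depth(h(u, h(v, v))) = 1 + max(0, 1) = 2
depth(h(h(h(v, h(u, v)), h(h(u, v), h(v, u))), h(u, h(v, v)))) = 1 + max(3, 2) = 4
depth(h(u, h(h(h(v, h(u, v)), h(h(u, v), h(v, u))), h(u, h(v, v))))) = 1 + max(0, 4) = 5
depth(h(h(v, v), h(v, v))) = 1 + max(1, 1) = 2
depth(h(h(h(v, v), h(v, v)), u)) = 1 + max(2, 0) = 3
depth(h(h(h(h(v, v), h(v, v)), u), h(v, v))) = 1 + max(3, 1) = 4
depth(h(h(u, h(h(h(v, h(u, v)), h(h(u, v), h(v, u))), h(u, h(v, v)))), h(h(h(h(v, v), h(v, v)), u), h(v, v)))) = 1 + max(5, 4) = 6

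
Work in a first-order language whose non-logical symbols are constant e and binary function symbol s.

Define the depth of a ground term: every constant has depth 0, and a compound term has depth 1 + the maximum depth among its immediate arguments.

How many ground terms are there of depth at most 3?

26

Write N_k for the number of ground terms of depth ≤ k. A term of depth ≤ k is either a constant or a function symbol applied to arguments of depth ≤ k−1, so N_k = 1 + N_{k-1}^2.
N_0 = 1
N_1 = 1 + 1^2 = 2
N_2 = 1 + 2^2 = 5
N_3 = 1 + 5^2 = 26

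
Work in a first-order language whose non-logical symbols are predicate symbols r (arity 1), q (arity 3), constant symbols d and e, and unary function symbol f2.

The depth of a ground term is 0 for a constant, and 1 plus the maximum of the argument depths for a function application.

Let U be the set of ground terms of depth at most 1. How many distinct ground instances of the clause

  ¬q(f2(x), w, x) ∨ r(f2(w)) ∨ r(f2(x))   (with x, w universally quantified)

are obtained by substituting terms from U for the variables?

Ground terms of depth ≤ 1:
  If N_k denotes the number of depth-≤k ground terms, the 2 constants give N_0 = 2, and each function symbol of arity r contributes N_{k-1}^r new terms at level k: N_k = 2 + N_{k-1}.
  N_0 = 2
  N_1 = 2 + 2 = 4
So there are 4 ground terms available for substitution.
Each of x, w ranges independently over the available ground terms, and distinct assignments produce distinct instances.
Number of ground instances = 4^2 = 16.

16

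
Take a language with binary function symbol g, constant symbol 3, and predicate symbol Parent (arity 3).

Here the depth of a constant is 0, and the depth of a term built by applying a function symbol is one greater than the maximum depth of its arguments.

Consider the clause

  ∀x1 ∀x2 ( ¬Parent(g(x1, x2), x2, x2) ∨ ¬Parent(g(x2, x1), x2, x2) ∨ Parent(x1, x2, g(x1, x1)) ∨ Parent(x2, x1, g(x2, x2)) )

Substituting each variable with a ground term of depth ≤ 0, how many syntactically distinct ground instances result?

1

Ground terms of depth ≤ 0:
  Count level by level. With function symbols g/2, the terms of depth ≤ k are the 1 constant together with each function applied to depth-≤(k−1) tuples, so N_k = 1 + N_{k-1}^2.
  N_0 = 1
So there is exactly 1 ground term available for substitution.
There are 2 variables to instantiate (x1, x2), each occurring in at least one literal, so different choices give different ground instances.
Number of ground instances = 1^2 = 1.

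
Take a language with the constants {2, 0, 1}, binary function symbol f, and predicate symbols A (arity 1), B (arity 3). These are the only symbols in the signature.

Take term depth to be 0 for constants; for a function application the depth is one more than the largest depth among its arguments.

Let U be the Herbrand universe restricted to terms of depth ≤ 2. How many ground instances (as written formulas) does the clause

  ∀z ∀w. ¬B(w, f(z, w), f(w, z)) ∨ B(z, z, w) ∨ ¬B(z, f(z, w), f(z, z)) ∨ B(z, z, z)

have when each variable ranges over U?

Ground terms of depth ≤ 2:
  Let N_k count ground terms of depth at most k. Each non-constant term of depth ≤ k is some function symbol applied to depth-≤(k−1) arguments, giving N_k = 3 + N_{k-1}^2.
  N_0 = 3
  N_1 = 3 + 3^2 = 12
  N_2 = 3 + 12^2 = 147
So there are 147 ground terms available for substitution.
The body mentions every one of the 2 quantified variables; since ground terms form a free algebra, no two substitutions collapse to the same formula.
Number of ground instances = 147^2 = 21609.

21609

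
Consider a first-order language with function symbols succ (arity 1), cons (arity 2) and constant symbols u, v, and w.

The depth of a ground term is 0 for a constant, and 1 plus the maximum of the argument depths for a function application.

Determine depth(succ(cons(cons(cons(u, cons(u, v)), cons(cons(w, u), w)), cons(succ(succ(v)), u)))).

depth(cons(u, v)) = 1 + max(0, 0) = 1
depth(cons(u, cons(u, v))) = 1 + max(0, 1) = 2
depth(cons(w, u)) = 1 + max(0, 0) = 1
depth(cons(cons(w, u), w)) = 1 + max(1, 0) = 2
depth(cons(cons(u, cons(u, v)), cons(cons(w, u), w))) = 1 + max(2, 2) = 3
depth(succ(v)) = 1 + depth(v) = 1 + 0 = 1
depth(succ(succ(v))) = 1 + depth(succ(v)) = 1 + 1 = 2
depth(cons(succ(succ(v)), u)) = 1 + max(2, 0) = 3
depth(cons(cons(cons(u, cons(u, v)), cons(cons(w, u), w)), cons(succ(succ(v)), u))) = 1 + max(3, 3) = 4
depth(succ(cons(cons(cons(u, cons(u, v)), cons(cons(w, u), w)), cons(succ(succ(v)), u)))) = 1 + depth(cons(cons(cons(u, cons(u, v)), cons(cons(w, u), w)), cons(succ(succ(v)), u))) = 1 + 4 = 5

5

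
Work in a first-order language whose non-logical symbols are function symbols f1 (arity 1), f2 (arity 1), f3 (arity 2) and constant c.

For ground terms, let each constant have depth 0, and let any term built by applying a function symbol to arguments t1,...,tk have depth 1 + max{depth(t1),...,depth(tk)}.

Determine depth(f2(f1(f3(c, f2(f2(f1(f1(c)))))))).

depth(f1(c)) = 1 + depth(c) = 1 + 0 = 1
depth(f1(f1(c))) = 1 + depth(f1(c)) = 1 + 1 = 2
depth(f2(f1(f1(c)))) = 1 + depth(f1(f1(c))) = 1 + 2 = 3
depth(f2(f2(f1(f1(c))))) = 1 + depth(f2(f1(f1(c)))) = 1 + 3 = 4
depth(f3(c, f2(f2(f1(f1(c)))))) = 1 + max(0, 4) = 5
depth(f1(f3(c, f2(f2(f1(f1(c))))))) = 1 + depth(f3(c, f2(f2(f1(f1(c)))))) = 1 + 5 = 6
depth(f2(f1(f3(c, f2(f2(f1(f1(c)))))))) = 1 + depth(f1(f3(c, f2(f2(f1(f1(c))))))) = 1 + 6 = 7

7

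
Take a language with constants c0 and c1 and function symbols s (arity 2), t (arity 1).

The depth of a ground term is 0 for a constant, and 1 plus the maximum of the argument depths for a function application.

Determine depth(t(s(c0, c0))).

depth(s(c0, c0)) = 1 + max(0, 0) = 1
depth(t(s(c0, c0))) = 1 + depth(s(c0, c0)) = 1 + 1 = 2

2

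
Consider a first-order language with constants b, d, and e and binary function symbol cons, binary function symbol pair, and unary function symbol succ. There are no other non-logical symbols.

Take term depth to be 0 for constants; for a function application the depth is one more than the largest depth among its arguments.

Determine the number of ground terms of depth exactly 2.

1155

Let N_k = |{terms of depth ≤ k}|. Then N_0 = 3 and N_k = 3 + N_{k-1}^2 + N_{k-1}^2 + N_{k-1} for k ≥ 1 (one summand per function symbol, arity giving the exponent).
N_0 = 3
N_1 = 3 + 3^2 + 3^2 + 3 = 24
N_2 = 3 + 24^2 + 24^2 + 24 = 1179
Terms of depth exactly 2: N_2 − N_1 = 1179 − 24 = 1155.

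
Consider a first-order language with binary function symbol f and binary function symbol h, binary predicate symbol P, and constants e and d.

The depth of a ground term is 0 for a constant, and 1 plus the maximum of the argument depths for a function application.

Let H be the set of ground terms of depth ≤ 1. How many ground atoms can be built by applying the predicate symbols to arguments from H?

First count ground terms of depth ≤ 1.
Count level by level. With function symbols f/2, h/2, the terms of depth ≤ k are the 2 constants together with each function applied to depth-≤(k−1) tuples, so N_k = 2 + N_{k-1}^2 + N_{k-1}^2.
N_0 = 2
N_1 = 2 + 2^2 + 2^2 = 10
Explicitly: e, d, f(e, e), f(e, d), f(d, e), f(d, d), h(e, e), h(e, d), h(d, e), h(d, d).
So |H| = 10.
For each predicate symbol, the number of ground atoms is |H| raised to its arity; summing:
  P: 10^2 = 100
Total ground atoms: 100.

100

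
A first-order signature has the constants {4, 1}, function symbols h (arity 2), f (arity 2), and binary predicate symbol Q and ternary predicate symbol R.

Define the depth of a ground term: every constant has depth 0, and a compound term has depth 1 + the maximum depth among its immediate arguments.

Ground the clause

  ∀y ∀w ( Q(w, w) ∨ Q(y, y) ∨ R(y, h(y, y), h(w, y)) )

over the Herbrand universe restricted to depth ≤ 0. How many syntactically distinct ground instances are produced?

Ground terms of depth ≤ 0:
  If N_k denotes the number of depth-≤k ground terms, the 2 constants give N_0 = 2, and each function symbol of arity r contributes N_{k-1}^r new terms at level k: N_k = 2 + N_{k-1}^2 + N_{k-1}^2.
  N_0 = 2
So there are 2 ground terms available for substitution.
The body mentions every one of the 2 quantified variables; since ground terms form a free algebra, no two substitutions collapse to the same formula.
Number of ground instances = 2^2 = 4.

4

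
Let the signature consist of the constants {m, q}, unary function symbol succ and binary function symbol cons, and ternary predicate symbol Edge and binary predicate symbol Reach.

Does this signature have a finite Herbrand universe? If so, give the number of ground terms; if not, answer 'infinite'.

infinite

The signature has at least one function symbol (succ, arity 1) and at least one constant (m).
Iterating succ gives infinitely many distinct ground terms: m, succ(m), succ(succ(m)), ...
So the Herbrand universe is infinite.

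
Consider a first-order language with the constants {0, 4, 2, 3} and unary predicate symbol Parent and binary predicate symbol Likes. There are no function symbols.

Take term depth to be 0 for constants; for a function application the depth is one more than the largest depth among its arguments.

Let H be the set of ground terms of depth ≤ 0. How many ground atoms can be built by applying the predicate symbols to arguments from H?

First count ground terms of depth ≤ 0.
With no function symbols every ground term is a constant, so there are exactly 4 ground terms at every depth bound.
N_0 = 4
Explicitly: 0, 4, 2, 3.
So |H| = 4.
A ground atom is a predicate applied to a tuple of terms from H, so the count is the sum over predicates of |H|^arity:
  Parent: 4;  Likes: 4^2 = 16
Total ground atoms: 4 + 16 = 20.

20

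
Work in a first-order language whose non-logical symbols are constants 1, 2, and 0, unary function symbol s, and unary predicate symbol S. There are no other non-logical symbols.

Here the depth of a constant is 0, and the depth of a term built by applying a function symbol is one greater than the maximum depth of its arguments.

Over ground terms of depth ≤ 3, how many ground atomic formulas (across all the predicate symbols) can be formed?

First count ground terms of depth ≤ 3.
Let N_k = |{terms of depth ≤ k}|. Then N_0 = 3 and N_k = 3 + N_{k-1} for k ≥ 1 (one summand per function symbol, arity giving the exponent).
N_0 = 3
N_1 = 3 + 3 = 6
N_2 = 3 + 6 = 9
N_3 = 3 + 9 = 12
Explicitly: 1, 2, 0, s(1), s(2), s(0), s(s(1)), s(s(2)), s(s(0)), s(s(s(1))), s(s(s(2))), s(s(s(0))).
So |H| = 12.
For each predicate symbol, the number of ground atoms is |H| raised to its arity; summing:
  S: 12
Total ground atoms: 12.

12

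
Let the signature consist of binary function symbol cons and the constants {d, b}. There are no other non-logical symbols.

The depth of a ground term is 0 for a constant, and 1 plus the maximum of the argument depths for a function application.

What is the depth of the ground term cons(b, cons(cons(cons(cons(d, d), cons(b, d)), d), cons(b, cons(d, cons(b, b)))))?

5

depth(cons(d, d)) = 1 + max(0, 0) = 1
depth(cons(b, d)) = 1 + max(0, 0) = 1
depth(cons(cons(d, d), cons(b, d))) = 1 + max(1, 1) = 2
depth(cons(cons(cons(d, d), cons(b, d)), d)) = 1 + max(2, 0) = 3
depth(cons(b, b)) = 1 + max(0, 0) = 1
depth(cons(d, cons(b, b))) = 1 + max(0, 1) = 2
depth(cons(b, cons(d, cons(b, b)))) = 1 + max(0, 2) = 3
depth(cons(cons(cons(cons(d, d), cons(b, d)), d), cons(b, cons(d, cons(b, b))))) = 1 + max(3, 3) = 4
depth(cons(b, cons(cons(cons(cons(d, d), cons(b, d)), d), cons(b, cons(d, cons(b, b)))))) = 1 + max(0, 4) = 5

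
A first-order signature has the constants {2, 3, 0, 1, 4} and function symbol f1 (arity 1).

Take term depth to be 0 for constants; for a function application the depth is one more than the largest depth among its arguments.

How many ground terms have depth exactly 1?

5

Write N_k for the number of ground terms of depth ≤ k. A term of depth ≤ k is either a constant or a function symbol applied to arguments of depth ≤ k−1, so N_k = 5 + N_{k-1}.
N_0 = 5
N_1 = 5 + 5 = 10
Terms of depth exactly 1: N_1 − N_0 = 10 − 5 = 5.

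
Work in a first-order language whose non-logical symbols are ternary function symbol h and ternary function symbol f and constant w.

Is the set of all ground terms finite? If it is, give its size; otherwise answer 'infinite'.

infinite

The signature has at least one function symbol (h, arity 3) and at least one constant (w).
Iterating h gives infinitely many distinct ground terms: w, h(w, w, w), h(h(w, w, w), h(w, w, w), h(w, w, w)), ...
So the Herbrand universe is infinite.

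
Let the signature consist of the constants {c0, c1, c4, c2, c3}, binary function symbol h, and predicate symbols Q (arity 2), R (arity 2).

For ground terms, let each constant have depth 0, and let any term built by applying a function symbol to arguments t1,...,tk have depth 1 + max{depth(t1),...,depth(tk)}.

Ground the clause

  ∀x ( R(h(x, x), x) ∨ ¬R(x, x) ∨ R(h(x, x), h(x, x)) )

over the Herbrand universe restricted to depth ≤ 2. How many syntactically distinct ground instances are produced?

905

Ground terms of depth ≤ 2:
  Let N_k = |{terms of depth ≤ k}|. Then N_0 = 5 and N_k = 5 + N_{k-1}^2 for k ≥ 1 (one summand per function symbol, arity giving the exponent).
  N_0 = 5
  N_1 = 5 + 5^2 = 30
  N_2 = 5 + 30^2 = 905
So there are 905 ground terms available for substitution.
The clause has 1 distinct variable (x), which appears in the body. In the free term algebra distinct substitutions yield syntactically distinct ground instances.
Number of ground instances = 905.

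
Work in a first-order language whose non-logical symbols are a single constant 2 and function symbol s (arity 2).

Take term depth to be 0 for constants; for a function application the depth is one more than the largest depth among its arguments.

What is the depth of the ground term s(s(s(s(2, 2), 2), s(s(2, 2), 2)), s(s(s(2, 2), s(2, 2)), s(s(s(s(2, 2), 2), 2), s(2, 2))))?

6

depth(s(2, 2)) = 1 + max(0, 0) = 1
depth(s(s(2, 2), 2)) = 1 + max(1, 0) = 2
depth(s(s(s(2, 2), 2), s(s(2, 2), 2))) = 1 + max(2, 2) = 3
depth(s(s(2, 2), s(2, 2))) = 1 + max(1, 1) = 2
depth(s(s(s(2, 2), 2), 2)) = 1 + max(2, 0) = 3
depth(s(s(s(s(2, 2), 2), 2), s(2, 2))) = 1 + max(3, 1) = 4
depth(s(s(s(2, 2), s(2, 2)), s(s(s(s(2, 2), 2), 2), s(2, 2)))) = 1 + max(2, 4) = 5
depth(s(s(s(s(2, 2), 2), s(s(2, 2), 2)), s(s(s(2, 2), s(2, 2)), s(s(s(s(2, 2), 2), 2), s(2, 2))))) = 1 + max(3, 5) = 6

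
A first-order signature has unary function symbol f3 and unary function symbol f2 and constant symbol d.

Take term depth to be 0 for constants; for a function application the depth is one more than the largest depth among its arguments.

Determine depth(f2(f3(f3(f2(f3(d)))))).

5

depth(f3(d)) = 1 + depth(d) = 1 + 0 = 1
depth(f2(f3(d))) = 1 + depth(f3(d)) = 1 + 1 = 2
depth(f3(f2(f3(d)))) = 1 + depth(f2(f3(d))) = 1 + 2 = 3
depth(f3(f3(f2(f3(d))))) = 1 + depth(f3(f2(f3(d)))) = 1 + 3 = 4
depth(f2(f3(f3(f2(f3(d)))))) = 1 + depth(f3(f3(f2(f3(d))))) = 1 + 4 = 5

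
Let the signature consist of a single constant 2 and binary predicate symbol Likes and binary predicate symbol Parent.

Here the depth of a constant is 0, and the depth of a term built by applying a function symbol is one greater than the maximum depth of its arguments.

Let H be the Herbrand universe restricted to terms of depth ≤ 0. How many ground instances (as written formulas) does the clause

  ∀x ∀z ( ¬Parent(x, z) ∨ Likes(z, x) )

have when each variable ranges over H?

1

Ground terms of depth ≤ 0:
  With no function symbols every ground term is a constant, so there is exactly 1 ground term at every depth bound.
  N_0 = 1
  Explicitly: 2.
So there is exactly 1 ground term available for substitution.
The body mentions every one of the 2 quantified variables; since ground terms form a free algebra, no two substitutions collapse to the same formula.
Number of ground instances = 1^2 = 1.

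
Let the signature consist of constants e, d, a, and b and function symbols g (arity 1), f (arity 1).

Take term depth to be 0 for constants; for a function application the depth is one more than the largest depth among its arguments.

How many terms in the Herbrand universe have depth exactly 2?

16

Let N_k = |{terms of depth ≤ k}|. Then N_0 = 4 and N_k = 4 + N_{k-1} + N_{k-1} for k ≥ 1 (one summand per function symbol, arity giving the exponent).
N_0 = 4
N_1 = 4 + 4 + 4 = 12
N_2 = 4 + 12 + 12 = 28
Terms of depth exactly 2: N_2 − N_1 = 28 − 12 = 16.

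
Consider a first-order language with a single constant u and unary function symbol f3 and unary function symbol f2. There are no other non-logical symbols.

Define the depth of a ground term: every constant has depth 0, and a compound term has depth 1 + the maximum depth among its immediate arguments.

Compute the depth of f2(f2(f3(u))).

3

depth(f3(u)) = 1 + depth(u) = 1 + 0 = 1
depth(f2(f3(u))) = 1 + depth(f3(u)) = 1 + 1 = 2
depth(f2(f2(f3(u)))) = 1 + depth(f2(f3(u))) = 1 + 2 = 3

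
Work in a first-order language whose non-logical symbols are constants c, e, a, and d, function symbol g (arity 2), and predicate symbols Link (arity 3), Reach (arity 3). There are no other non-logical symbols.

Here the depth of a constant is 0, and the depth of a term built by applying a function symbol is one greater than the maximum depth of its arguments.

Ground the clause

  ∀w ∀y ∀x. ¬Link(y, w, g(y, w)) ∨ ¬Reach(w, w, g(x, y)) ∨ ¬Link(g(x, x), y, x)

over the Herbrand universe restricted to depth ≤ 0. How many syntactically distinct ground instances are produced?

64

Ground terms of depth ≤ 0:
  If N_k denotes the number of depth-≤k ground terms, the 4 constants give N_0 = 4, and each function symbol of arity r contributes N_{k-1}^r new terms at level k: N_k = 4 + N_{k-1}^2.
  N_0 = 4
  Explicitly: c, e, a, d.
So there are 4 ground terms available for substitution.
The clause has 3 distinct variables (w, y, x), each appearing in the body. In the free term algebra distinct substitutions yield syntactically distinct ground instances.
Number of ground instances = 4^3 = 64.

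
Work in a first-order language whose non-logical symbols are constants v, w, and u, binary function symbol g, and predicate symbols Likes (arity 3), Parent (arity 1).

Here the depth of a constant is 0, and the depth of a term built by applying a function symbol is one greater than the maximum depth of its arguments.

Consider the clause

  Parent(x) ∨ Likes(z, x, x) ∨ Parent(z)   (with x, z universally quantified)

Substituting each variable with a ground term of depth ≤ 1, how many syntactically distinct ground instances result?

Ground terms of depth ≤ 1:
  Count level by level. With function symbols g/2, the terms of depth ≤ k are the 3 constants together with each function applied to depth-≤(k−1) tuples, so N_k = 3 + N_{k-1}^2.
  N_0 = 3
  N_1 = 3 + 3^2 = 12
So there are 12 ground terms available for substitution.
There are 2 variables to instantiate (x, z), each occurring in at least one literal, so different choices give different ground instances.
Number of ground instances = 12^2 = 144.

144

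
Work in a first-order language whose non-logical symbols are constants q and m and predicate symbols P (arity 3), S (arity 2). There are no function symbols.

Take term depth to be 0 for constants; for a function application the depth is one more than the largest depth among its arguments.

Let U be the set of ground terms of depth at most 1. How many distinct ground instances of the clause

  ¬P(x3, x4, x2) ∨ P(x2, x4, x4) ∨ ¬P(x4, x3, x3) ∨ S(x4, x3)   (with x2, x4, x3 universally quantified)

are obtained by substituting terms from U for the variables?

8

Ground terms of depth ≤ 1:
  With no function symbols every ground term is a constant, so there are exactly 2 ground terms at every depth bound.
  N_0 = 2
  N_1 = 2
  Explicitly: q, m.
So there are 2 ground terms available for substitution.
There are 3 variables to instantiate (x2, x4, x3), each occurring in at least one literal, so different choices give different ground instances.
Number of ground instances = 2^3 = 8.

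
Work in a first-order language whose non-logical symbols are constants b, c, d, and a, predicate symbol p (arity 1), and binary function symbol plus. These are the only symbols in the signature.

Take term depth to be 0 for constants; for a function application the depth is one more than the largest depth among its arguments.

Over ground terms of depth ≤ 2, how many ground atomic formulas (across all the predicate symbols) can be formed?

First count ground terms of depth ≤ 2.
Write N_k for the number of ground terms of depth ≤ k. A term of depth ≤ k is either a constant or a function symbol applied to arguments of depth ≤ k−1, so N_k = 4 + N_{k-1}^2.
N_0 = 4
N_1 = 4 + 4^2 = 20
N_2 = 4 + 20^2 = 404
So |H| = 404.
A ground atom is a predicate applied to a tuple of terms from H, so the count is the sum over predicates of |H|^arity:
  p: 404
Total ground atoms: 404.

404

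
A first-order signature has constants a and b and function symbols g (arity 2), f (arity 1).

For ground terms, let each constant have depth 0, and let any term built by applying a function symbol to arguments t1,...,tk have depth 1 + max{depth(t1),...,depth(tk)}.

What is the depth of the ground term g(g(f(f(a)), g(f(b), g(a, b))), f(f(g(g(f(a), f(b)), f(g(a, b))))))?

6

depth(f(a)) = 1 + depth(a) = 1 + 0 = 1
depth(f(f(a))) = 1 + depth(f(a)) = 1 + 1 = 2
depth(f(b)) = 1 + depth(b) = 1 + 0 = 1
depth(g(a, b)) = 1 + max(0, 0) = 1
depth(g(f(b), g(a, b))) = 1 + max(1, 1) = 2
depth(g(f(f(a)), g(f(b), g(a, b)))) = 1 + max(2, 2) = 3
depth(g(f(a), f(b))) = 1 + max(1, 1) = 2
depth(f(g(a, b))) = 1 + depth(g(a, b)) = 1 + 1 = 2
depth(g(g(f(a), f(b)), f(g(a, b)))) = 1 + max(2, 2) = 3
depth(f(g(g(f(a), f(b)), f(g(a, b))))) = 1 + depth(g(g(f(a), f(b)), f(g(a, b)))) = 1 + 3 = 4
depth(f(f(g(g(f(a), f(b)), f(g(a, b)))))) = 1 + depth(f(g(g(f(a), f(b)), f(g(a, b))))) = 1 + 4 = 5
depth(g(g(f(f(a)), g(f(b), g(a, b))), f(f(g(g(f(a), f(b)), f(g(a, b))))))) = 1 + max(3, 5) = 6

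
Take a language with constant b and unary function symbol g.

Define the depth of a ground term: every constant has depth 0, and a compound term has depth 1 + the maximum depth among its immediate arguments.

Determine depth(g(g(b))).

2

depth(g(b)) = 1 + depth(b) = 1 + 0 = 1
depth(g(g(b))) = 1 + depth(g(b)) = 1 + 1 = 2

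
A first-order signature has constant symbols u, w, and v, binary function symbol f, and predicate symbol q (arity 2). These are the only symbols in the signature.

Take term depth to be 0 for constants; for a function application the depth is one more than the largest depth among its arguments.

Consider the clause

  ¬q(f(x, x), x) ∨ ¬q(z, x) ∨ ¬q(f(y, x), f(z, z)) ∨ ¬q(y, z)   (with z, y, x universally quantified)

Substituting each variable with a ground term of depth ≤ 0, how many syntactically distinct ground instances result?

27

Ground terms of depth ≤ 0:
  Let N_k = |{terms of depth ≤ k}|. Then N_0 = 3 and N_k = 3 + N_{k-1}^2 for k ≥ 1 (one summand per function symbol, arity giving the exponent).
  N_0 = 3
  Explicitly: u, w, v.
So there are 3 ground terms available for substitution.
The clause has 3 distinct variables (z, y, x), each appearing in the body. In the free term algebra distinct substitutions yield syntactically distinct ground instances.
Number of ground instances = 3^3 = 27.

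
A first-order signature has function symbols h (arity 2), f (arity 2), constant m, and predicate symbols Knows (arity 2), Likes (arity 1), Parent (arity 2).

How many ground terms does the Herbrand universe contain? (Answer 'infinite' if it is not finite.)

infinite

The signature has at least one function symbol (h, arity 2) and at least one constant (m).
Iterating h gives infinitely many distinct ground terms: m, h(m, m), h(h(m, m), h(m, m)), ...
So the Herbrand universe is infinite.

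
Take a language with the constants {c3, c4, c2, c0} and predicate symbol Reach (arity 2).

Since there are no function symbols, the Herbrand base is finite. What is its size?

16

With no function symbols, the Herbrand universe is just the 4 constants.
Ground atoms per predicate: Reach: 4^2 = 16.
Herbrand base size = 16 = 16.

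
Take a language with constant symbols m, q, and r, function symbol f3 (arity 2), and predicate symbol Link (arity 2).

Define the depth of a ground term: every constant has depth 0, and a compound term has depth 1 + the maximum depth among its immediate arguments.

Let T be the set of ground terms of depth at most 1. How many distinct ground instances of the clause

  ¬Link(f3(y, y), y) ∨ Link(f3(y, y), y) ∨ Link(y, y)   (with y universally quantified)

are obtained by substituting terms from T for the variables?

Ground terms of depth ≤ 1:
  Let N_k = |{terms of depth ≤ k}|. Then N_0 = 3 and N_k = 3 + N_{k-1}^2 for k ≥ 1 (one summand per function symbol, arity giving the exponent).
  N_0 = 3
  N_1 = 3 + 3^2 = 12
  Explicitly: m, q, r, f3(m, m), f3(m, q), f3(m, r), f3(q, m), f3(q, q), f3(q, r), f3(r, m), f3(r, q), f3(r, r).
So there are 12 ground terms available for substitution.
The clause has 1 distinct variable (y), which appears in the body. In the free term algebra distinct substitutions yield syntactically distinct ground instances.
Number of ground instances = 12.

12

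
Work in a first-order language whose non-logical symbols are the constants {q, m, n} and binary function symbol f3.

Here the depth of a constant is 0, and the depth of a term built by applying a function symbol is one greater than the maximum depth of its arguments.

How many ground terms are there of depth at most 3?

Write N_k for the number of ground terms of depth ≤ k. A term of depth ≤ k is either a constant or a function symbol applied to arguments of depth ≤ k−1, so N_k = 3 + N_{k-1}^2.
N_0 = 3
N_1 = 3 + 3^2 = 12
N_2 = 3 + 12^2 = 147
N_3 = 3 + 147^2 = 21612

21612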